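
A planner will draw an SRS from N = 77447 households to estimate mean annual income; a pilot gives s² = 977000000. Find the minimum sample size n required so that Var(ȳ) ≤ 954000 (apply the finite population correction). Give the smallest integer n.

Without fpc, n₀ = s²/D = 977000000/954000 = 1024.1090.
With fpc, (1 − n/N)·s²/n ≤ D requires n ≥ n₀/(1 + n₀/N) = 1024.1090/(1 + 1024.1090/77447) = 1010.7436.
Rounding up, n = 1011.

1011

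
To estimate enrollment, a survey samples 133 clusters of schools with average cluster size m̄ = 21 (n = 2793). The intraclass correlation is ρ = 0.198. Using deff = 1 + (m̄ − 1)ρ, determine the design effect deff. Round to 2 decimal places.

deff = 1 + (21 − 1)·0.198 = 1 + 3.96 = 4.96.

4.96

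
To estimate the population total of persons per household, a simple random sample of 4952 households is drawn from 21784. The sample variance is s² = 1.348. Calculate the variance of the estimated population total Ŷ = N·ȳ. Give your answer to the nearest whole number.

99812

Var(Ŷ) = N²·Var(ȳ) = N²·(1 − n/N)·s²/n.
f = 4952/21784 = 0.22732281; Var(ȳ) = 0.77267719·1.348/4952 = 2.1033297 × 10^-4.
Var(Ŷ) = 21784² · (2.1033297 × 10^-4) = 99811.966.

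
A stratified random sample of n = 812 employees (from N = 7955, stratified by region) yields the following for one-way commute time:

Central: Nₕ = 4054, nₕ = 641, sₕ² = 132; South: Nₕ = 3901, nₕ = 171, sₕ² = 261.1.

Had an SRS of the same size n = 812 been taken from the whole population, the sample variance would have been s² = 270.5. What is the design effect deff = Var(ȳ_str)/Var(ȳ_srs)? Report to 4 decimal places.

Var(ȳ_str) = Σ Wₕ²(1−fₕ)sₕ²/nₕ with Wₕ = Nₕ/7955:
  Central: (4054/7955)²·(1−641/4054)·132/641 = 0.045025191
  South: (3901/7955)²·(1−171/3901)·261.1/171 = 0.35108735
  → Var(ȳ_str) = 0.39611254.
Var(ȳ_srs) = (1 − 812/7955)·270.5/812 = 0.29912431.
deff = 0.39611254 / 0.29912431 = 1.3242.

1.3242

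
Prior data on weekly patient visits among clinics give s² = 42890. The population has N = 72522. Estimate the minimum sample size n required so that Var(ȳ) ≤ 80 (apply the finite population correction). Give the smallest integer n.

533

Without fpc, n₀ = s²/D = 42890/80 = 536.1250.
With fpc, (1 − n/N)·s²/n ≤ D requires n ≥ n₀/(1 + n₀/N) = 536.1250/(1 + 536.1250/72522) = 532.1907.
Rounding up, n = 533.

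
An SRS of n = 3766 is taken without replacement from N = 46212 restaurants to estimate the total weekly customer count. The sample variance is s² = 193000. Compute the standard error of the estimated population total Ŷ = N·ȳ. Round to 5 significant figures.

Var(Ŷ) = N²·Var(ȳ) = N²·(1 − n/N)·s²/n.
f = 3766/46212 = 0.08149398; Var(ȳ) = 0.91850602·193000/3766 = 47.071604.
Var(Ŷ) = 46212² · 47.071604 = 1.0052371 × 10^11.
SE(Ŷ) = √(1.0052371 × 10^11) = 317050.

317050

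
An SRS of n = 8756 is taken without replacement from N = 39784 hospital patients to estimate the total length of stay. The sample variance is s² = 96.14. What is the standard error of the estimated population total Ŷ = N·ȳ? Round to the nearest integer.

Var(Ŷ) = N²·Var(ȳ) = N²·(1 − n/N)·s²/n.
f = 8756/39784 = 0.22008848; Var(ȳ) = 0.77991152·96.14/8756 = 0.0085633501.
Var(Ŷ) = 39784² · 0.0085633501 = 1.3553785 × 10^7.
SE(Ŷ) = √(1.3553785 × 10^7) = 3682.

3682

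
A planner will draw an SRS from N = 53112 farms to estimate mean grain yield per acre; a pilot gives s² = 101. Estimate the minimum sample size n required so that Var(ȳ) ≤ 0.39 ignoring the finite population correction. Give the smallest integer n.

Without fpc, n₀ = s²/D = 101/0.39 = 258.9744.
Rounding up, n = 259.

259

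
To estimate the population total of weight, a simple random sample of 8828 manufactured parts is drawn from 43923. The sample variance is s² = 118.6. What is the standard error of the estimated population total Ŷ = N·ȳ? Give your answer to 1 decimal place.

4550.7

Var(Ŷ) = N²·Var(ȳ) = N²·(1 − n/N)·s²/n.
f = 8828/43923 = 0.20098809; Var(ȳ) = 0.79901191·118.6/8828 = 0.010734347.
Var(Ŷ) = 43923² · 0.010734347 = 2.0709024 × 10^7.
SE(Ŷ) = √(2.0709024 × 10^7) = 4550.7.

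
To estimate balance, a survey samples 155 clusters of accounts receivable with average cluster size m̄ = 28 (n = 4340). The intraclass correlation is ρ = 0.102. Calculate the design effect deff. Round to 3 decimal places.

deff = 1 + (28 − 1)·0.102 = 1 + 2.754 = 3.754.

3.754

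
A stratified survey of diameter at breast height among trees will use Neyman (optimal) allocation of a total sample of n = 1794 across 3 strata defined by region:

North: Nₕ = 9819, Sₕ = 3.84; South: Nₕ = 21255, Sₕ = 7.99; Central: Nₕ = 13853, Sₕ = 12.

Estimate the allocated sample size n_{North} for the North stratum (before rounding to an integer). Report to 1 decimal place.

181.0

Neyman allocation: nₕ = n·NₕSₕ / Σⱼ NⱼSⱼ.
Σ NⱼSⱼ = 9819·3.84 + 21255·7.99 + 13853·12 = 373768.41.
n_{North} = 1794·9819·3.84 / 373768.41 = 181.0.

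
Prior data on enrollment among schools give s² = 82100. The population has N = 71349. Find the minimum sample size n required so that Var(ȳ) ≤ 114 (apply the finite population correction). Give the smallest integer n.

713

Without fpc, n₀ = s²/D = 82100/114 = 720.1754.
With fpc, (1 − n/N)·s²/n ≤ D requires n ≥ n₀/(1 + n₀/N) = 720.1754/(1 + 720.1754/71349) = 712.9788.
Rounding up, n = 713.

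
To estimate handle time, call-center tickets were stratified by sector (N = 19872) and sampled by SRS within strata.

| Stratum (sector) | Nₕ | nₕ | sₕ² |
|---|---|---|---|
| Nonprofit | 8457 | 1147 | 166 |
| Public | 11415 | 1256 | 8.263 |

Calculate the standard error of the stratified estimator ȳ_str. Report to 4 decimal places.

Var(ȳ_str) = Σₕ Wₕ²(1 − fₕ)sₕ²/nₕ with Wₕ = Nₕ/N, N = 19872.
Nonprofit: Wₕ = 0.42557367; term = 0.42557367²·(1 − 0.13562729)·166/1147 = 0.022656625.
Public: Wₕ = 0.57442633; term = 0.57442633²·(1 − 0.11003066)·8.263/1256 = 0.001931932.
Sum = 0.024588557.
SE = √(0.024588557) = 0.1568.

0.1568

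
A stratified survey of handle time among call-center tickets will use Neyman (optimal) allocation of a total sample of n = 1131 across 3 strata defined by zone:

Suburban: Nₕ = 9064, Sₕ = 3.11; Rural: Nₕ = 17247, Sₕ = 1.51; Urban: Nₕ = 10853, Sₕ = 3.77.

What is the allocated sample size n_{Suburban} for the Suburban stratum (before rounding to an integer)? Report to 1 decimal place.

335.1

Neyman allocation: nₕ = n·NₕSₕ / Σⱼ NⱼSⱼ.
Σ NⱼSⱼ = 9064·3.11 + 17247·1.51 + 10853·3.77 = 95147.82.
n_{Suburban} = 1131·9064·3.11 / 95147.82 = 335.1.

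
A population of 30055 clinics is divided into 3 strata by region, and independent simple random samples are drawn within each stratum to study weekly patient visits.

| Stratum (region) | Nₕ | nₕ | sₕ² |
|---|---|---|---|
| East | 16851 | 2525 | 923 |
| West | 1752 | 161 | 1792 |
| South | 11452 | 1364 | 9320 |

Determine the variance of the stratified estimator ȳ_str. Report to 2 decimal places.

Var(ȳ_str) = Σₕ Wₕ²(1 − fₕ)sₕ²/nₕ with Wₕ = Nₕ/N, N = 30055.
East: Wₕ = 0.56067210; term = 0.56067210²·(1 − 0.14984274)·923/2525 = 0.097691658.
West: Wₕ = 0.05829313; term = 0.05829313²·(1 − 0.09189498)·1792/161 = 0.034346536.
South: Wₕ = 0.38103477; term = 0.38103477²·(1 − 0.11910583)·9320/1364 = 0.87388541.
Sum = 1.0059236.

1.01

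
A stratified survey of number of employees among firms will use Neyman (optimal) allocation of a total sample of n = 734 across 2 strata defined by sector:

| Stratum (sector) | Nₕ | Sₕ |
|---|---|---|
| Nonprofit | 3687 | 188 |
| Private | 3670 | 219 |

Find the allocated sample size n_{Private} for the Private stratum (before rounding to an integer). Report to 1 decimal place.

394.1

Neyman allocation: nₕ = n·NₕSₕ / Σⱼ NⱼSⱼ.
Σ NⱼSⱼ = 3687·188 + 3670·219 = 1.496886 × 10^6.
n_{Private} = 734·3670·219 / (1.496886 × 10^6) = 394.1.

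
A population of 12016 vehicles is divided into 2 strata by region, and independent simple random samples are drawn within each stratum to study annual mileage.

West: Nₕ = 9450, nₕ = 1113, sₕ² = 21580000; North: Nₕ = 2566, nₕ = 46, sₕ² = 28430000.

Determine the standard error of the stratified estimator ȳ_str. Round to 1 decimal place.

195.6

Var(ȳ_str) = Σₕ Wₕ²(1 − fₕ)sₕ²/nₕ with Wₕ = Nₕ/N, N = 12016.
West: Wₕ = 0.78645140; term = 0.78645140²·(1 − 0.11777778)·21580000/1113 = 10579.814.
North: Wₕ = 0.21354860; term = 0.21354860²·(1 − 0.01792673)·28430000/46 = 27679.381.
Sum = 38259.195.
SE = √(38259.195) = 195.6.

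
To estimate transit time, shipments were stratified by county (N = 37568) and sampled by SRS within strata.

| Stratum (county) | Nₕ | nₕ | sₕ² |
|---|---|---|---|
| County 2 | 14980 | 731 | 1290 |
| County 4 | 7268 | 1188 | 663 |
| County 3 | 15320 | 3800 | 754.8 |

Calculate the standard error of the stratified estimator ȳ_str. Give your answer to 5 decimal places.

Var(ȳ_str) = Σₕ Wₕ²(1 − fₕ)sₕ²/nₕ with Wₕ = Nₕ/N, N = 37568.
County 2: Wₕ = 0.39874361; term = 0.39874361²·(1 − 0.04879840)·1290/731 = 0.26689005.
County 4: Wₕ = 0.19346252; term = 0.19346252²·(1 − 0.16345625)·663/1188 = 0.017473481.
County 3: Wₕ = 0.40779387; term = 0.40779387²·(1 − 0.24804178)·754.8/3800 = 0.024838387.
Sum = 0.30920192.
SE = √(0.30920192) = 0.55606.

0.55606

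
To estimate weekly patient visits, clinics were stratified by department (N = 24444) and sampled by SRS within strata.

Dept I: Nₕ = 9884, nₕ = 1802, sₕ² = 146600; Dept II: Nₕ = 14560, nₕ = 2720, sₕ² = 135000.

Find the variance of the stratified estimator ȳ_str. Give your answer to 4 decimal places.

Var(ȳ_str) = Σₕ Wₕ²(1 − fₕ)sₕ²/nₕ with Wₕ = Nₕ/N, N = 24444.
Dept I: Wₕ = 0.40435281; term = 0.40435281²·(1 − 0.18231485)·146600/1802 = 10.876426.
Dept II: Wₕ = 0.59564719; term = 0.59564719²·(1 − 0.18681319)·135000/2720 = 14.319683.
Sum = 25.196109.

25.1961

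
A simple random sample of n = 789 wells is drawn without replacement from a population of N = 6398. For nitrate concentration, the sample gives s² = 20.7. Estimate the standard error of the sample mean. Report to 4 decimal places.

Under SRS without replacement, Var(ȳ) = (1 − f)·s²/n with f = n/N = 789/6398 = 0.12331979.
Var(ȳ) = (1 − 0.12331979)·20.7/789 = 0.87668021·0.026235741 = 0.023000355.
SE(ȳ) = √(0.023000355) = 0.1517.

0.1517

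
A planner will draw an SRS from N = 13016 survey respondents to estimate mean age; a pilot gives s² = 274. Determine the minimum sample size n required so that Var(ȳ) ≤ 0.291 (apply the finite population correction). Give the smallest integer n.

Without fpc, n₀ = s²/D = 274/0.291 = 941.5808.
With fpc, (1 − n/N)·s²/n ≤ D requires n ≥ n₀/(1 + n₀/N) = 941.5808/(1 + 941.5808/13016) = 878.0616.
Rounding up, n = 879.

879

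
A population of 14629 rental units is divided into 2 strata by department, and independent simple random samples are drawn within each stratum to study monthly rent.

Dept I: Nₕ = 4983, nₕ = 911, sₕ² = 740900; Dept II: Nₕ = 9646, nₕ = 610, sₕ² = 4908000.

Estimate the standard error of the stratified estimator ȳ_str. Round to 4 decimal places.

Var(ȳ_str) = Σₕ Wₕ²(1 − fₕ)sₕ²/nₕ with Wₕ = Nₕ/N, N = 14629.
Dept I: Wₕ = 0.34062479; term = 0.34062479²·(1 − 0.18282159)·740900/911 = 77.109981.
Dept II: Wₕ = 0.65937521; term = 0.65937521²·(1 − 0.06323865)·4908000/610 = 3276.9432.
Sum = 3354.0532.
SE = √(3354.0532) = 57.9142.

57.9142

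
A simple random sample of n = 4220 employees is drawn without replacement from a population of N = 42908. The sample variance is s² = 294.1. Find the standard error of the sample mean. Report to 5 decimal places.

0.25067

Under SRS without replacement, Var(ȳ) = (1 − f)·s²/n with f = n/N = 4220/42908 = 0.09834996.
Var(ȳ) = (1 − 0.09834996)·294.1/4220 = 0.90165004·0.069691943 = 0.062837743.
SE(ȳ) = √(0.062837743) = 0.25067.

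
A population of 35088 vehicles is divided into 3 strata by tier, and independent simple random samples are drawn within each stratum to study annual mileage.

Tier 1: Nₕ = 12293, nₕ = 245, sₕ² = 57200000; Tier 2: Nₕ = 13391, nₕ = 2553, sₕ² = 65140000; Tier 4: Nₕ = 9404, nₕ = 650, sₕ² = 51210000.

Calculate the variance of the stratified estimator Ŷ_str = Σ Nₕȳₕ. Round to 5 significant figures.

4.4767 × 10^13

Var(Ŷ_str) = Σₕ Nₕ²(1 − fₕ)sₕ²/nₕ.
Tier 1: 12293²·(1 − 245/12293)·57200000/245 = 3.4578232 × 10^13.
Tier 2: 13391²·(1 − 2553/13391)·65140000/2553 = 3.7030459 × 10^12.
Tier 4: 9404²·(1 − 650/9404)·51210000/650 = 6.4857556 × 10^12.
Sum = 4.4767034 × 10^13.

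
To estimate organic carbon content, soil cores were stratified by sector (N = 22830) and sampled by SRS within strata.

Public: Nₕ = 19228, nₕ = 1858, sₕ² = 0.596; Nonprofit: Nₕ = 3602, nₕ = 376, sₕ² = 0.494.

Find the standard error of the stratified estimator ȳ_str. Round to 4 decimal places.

Var(ȳ_str) = Σₕ Wₕ²(1 − fₕ)sₕ²/nₕ with Wₕ = Nₕ/N, N = 22830.
Public: Wₕ = 0.84222514; term = 0.84222514²·(1 − 0.09662991)·0.596/1858 = 2.0555245 × 10^-4.
Nonprofit: Wₕ = 0.15777486; term = 0.15777486²·(1 − 0.10438645)·0.494/376 = 2.9291078 × 10^-5.
Sum = 2.3484353 × 10^-4.
SE = √(2.3484353 × 10^-4) = 0.0153.

0.0153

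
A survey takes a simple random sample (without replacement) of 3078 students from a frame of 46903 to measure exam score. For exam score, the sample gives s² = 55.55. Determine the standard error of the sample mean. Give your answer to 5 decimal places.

0.12986

Under SRS without replacement, Var(ȳ) = (1 − f)·s²/n with f = n/N = 3078/46903 = 0.06562480.
Var(ȳ) = (1 − 0.06562480)·55.55/3078 = 0.93437520·0.018047433 = 0.016863074.
SE(ȳ) = √(0.016863074) = 0.12986.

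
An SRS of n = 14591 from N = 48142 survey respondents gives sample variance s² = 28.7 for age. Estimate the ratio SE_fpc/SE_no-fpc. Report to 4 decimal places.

0.8348

f = n/N = 14591/48142 = 0.30308255.
SE_no-fpc = √(s²/n) = 0.04435049; SE_fpc = √((1−f)s²/n) = 0.03702449.
Ratio = √(1−f) = 0.83481582.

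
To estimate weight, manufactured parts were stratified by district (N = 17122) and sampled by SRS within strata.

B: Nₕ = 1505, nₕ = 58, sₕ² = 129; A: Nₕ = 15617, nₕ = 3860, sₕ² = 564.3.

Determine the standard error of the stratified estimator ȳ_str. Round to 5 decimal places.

0.32876

Var(ȳ_str) = Σₕ Wₕ²(1 − fₕ)sₕ²/nₕ with Wₕ = Nₕ/N, N = 17122.
B: Wₕ = 0.08789861; term = 0.08789861²·(1 − 0.03853821)·129/58 = 0.016521815.
A: Wₕ = 0.91210139; term = 0.91210139²·(1 − 0.24716655)·564.3/3860 = 0.091560444.
Sum = 0.10808226.
SE = √(0.10808226) = 0.32876.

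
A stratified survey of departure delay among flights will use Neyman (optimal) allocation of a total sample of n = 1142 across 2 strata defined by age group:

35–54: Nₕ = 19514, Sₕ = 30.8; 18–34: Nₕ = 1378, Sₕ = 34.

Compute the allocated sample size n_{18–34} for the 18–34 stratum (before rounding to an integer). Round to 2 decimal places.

Neyman allocation: nₕ = n·NₕSₕ / Σⱼ NⱼSⱼ.
Σ NⱼSⱼ = 19514·30.8 + 1378·34 = 647883.2.
n_{18–34} = 1142·1378·34 / 647883.2 = 82.58.

82.58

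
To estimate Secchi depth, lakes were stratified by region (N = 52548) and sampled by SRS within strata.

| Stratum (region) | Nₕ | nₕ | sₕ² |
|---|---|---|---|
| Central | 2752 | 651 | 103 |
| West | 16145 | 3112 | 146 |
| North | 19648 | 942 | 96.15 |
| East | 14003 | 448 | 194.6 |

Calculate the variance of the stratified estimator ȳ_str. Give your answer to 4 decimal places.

Var(ȳ_str) = Σₕ Wₕ²(1 − fₕ)sₕ²/nₕ with Wₕ = Nₕ/N, N = 52548.
Central: Wₕ = 0.05237117; term = 0.05237117²·(1 − 0.23655523)·103/651 = 3.3129763 × 10^-4.
West: Wₕ = 0.30724290; term = 0.30724290²·(1 − 0.19275317)·146/3112 = 0.00357506.
North: Wₕ = 0.37390576; term = 0.37390576²·(1 − 0.04794381)·96.15/942 = 0.013585802.
East: Wₕ = 0.26648017; term = 0.26648017²·(1 − 0.03199314)·194.6/448 = 0.029858848.
Sum = 0.047351008.

0.0474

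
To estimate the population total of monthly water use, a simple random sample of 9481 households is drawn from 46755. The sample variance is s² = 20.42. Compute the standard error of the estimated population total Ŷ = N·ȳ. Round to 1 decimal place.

Var(Ŷ) = N²·Var(ȳ) = N²·(1 − n/N)·s²/n.
f = 9481/46755 = 0.20278045; Var(ȳ) = 0.79721955·20.42/9481 = 0.0017170365.
Var(Ŷ) = 46755² · 0.0017170365 = 3.7534933 × 10^6.
SE(Ŷ) = √(3.7534933 × 10^6) = 1937.4.

1937.4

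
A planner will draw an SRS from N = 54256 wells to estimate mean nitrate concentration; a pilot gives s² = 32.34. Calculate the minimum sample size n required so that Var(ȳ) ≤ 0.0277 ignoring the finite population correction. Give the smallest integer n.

1168

Without fpc, n₀ = s²/D = 32.34/0.0277 = 1167.5090.
Rounding up, n = 1168.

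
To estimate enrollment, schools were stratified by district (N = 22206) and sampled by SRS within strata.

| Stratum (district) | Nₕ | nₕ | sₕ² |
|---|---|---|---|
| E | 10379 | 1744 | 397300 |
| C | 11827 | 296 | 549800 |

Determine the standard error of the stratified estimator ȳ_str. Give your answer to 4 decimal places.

Var(ȳ_str) = Σₕ Wₕ²(1 − fₕ)sₕ²/nₕ with Wₕ = Nₕ/N, N = 22206.
E: Wₕ = 0.46739620; term = 0.46739620²·(1 − 0.16803160)·397300/1744 = 41.404664.
C: Wₕ = 0.53260380; term = 0.53260380²·(1 − 0.02502748)·549800/296 = 513.70515.
Sum = 555.10981.
SE = √(555.10981) = 23.5608.

23.5608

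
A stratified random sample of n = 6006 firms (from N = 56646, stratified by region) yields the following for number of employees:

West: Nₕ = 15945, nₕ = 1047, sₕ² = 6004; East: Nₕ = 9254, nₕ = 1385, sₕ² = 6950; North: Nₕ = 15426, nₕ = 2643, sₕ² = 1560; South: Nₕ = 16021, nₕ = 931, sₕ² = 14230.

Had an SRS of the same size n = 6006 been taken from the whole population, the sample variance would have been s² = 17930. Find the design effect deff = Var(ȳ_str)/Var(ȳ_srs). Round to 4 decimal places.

0.6468

Var(ȳ_str) = Σ Wₕ²(1−fₕ)sₕ²/nₕ with Wₕ = Nₕ/56646:
  West: (15945/56646)²·(1−1047/15945)·6004/1047 = 0.42452962
  East: (9254/56646)²·(1−1385/9254)·6950/1385 = 0.11387951
  North: (15426/56646)²·(1−2643/15426)·1560/2643 = 0.036272297
  South: (16021/56646)²·(1−931/16021)·14230/931 = 1.1515839
  → Var(ȳ_str) = 1.7262653.
Var(ȳ_srs) = (1 − 6006/56646)·17930/6006 = 2.6688208.
deff = 1.7262653 / 2.6688208 = 0.6468.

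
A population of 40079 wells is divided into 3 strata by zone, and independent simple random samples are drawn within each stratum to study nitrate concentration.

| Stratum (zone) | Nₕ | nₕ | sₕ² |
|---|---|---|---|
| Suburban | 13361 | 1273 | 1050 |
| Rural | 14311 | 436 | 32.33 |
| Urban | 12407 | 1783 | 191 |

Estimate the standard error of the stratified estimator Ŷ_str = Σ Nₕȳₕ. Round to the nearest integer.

12730

Var(Ŷ_str) = Σₕ Nₕ²(1 − fₕ)sₕ²/nₕ.
Suburban: 13361²·(1 − 1273/13361)·1050/1273 = 1.3321536 × 10^8.
Rural: 14311²·(1 − 436/14311)·32.33/436 = 1.4723877 × 10^7.
Urban: 12407²·(1 − 1783/12407)·191/1783 = 1.4120071 × 10^7.
Sum = 1.6205931 × 10^8.
SE = √(1.6205931 × 10^8) = 12730.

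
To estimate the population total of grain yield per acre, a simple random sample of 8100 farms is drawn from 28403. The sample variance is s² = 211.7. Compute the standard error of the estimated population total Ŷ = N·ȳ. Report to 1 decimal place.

Var(Ŷ) = N²·Var(ȳ) = N²·(1 − n/N)·s²/n.
f = 8100/28403 = 0.28518114; Var(ȳ) = 0.71481886·211.7/8100 = 0.018682364.
Var(Ŷ) = 28403² · 0.018682364 = 1.5071631 × 10^7.
SE(Ŷ) = √(1.5071631 × 10^7) = 3882.2.

3882.2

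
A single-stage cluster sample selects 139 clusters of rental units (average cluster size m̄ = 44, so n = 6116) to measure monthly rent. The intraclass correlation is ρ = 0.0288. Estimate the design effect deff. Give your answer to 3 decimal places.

2.238

deff = 1 + (44 − 1)·0.0288 = 1 + 1.2384 = 2.2384.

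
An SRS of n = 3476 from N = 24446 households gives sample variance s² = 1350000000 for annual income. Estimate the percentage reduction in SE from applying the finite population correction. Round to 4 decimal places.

7.3820

f = n/N = 3476/24446 = 0.14219095.
SE_no-fpc = √(s²/n) = 623.19936; SE_fpc = √((1−f)s²/n) = 577.19467.
Ratio = √(1−f) = 0.92617981. Reduction = 100·(1 − 0.92617981) = 7.3820%.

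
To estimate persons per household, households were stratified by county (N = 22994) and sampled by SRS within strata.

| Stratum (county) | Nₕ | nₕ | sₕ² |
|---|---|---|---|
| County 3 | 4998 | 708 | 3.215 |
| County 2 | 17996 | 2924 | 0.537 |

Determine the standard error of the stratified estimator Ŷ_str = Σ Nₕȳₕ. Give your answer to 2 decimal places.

Var(Ŷ_str) = Σₕ Nₕ²(1 − fₕ)sₕ²/nₕ.
County 3: 4998²·(1 − 708/4998)·3.215/708 = 97364.64.
County 2: 17996²·(1 − 2924/17996)·0.537/2924 = 49813.125.
Sum = 147177.77.
SE = √(147177.77) = 383.64.

383.64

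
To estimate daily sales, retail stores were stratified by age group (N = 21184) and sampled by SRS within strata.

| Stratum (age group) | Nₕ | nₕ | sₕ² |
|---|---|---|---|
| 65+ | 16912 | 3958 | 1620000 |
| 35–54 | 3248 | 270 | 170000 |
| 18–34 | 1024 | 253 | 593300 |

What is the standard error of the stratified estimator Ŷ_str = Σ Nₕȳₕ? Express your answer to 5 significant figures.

Var(Ŷ_str) = Σₕ Nₕ²(1 − fₕ)sₕ²/nₕ.
65+: 16912²·(1 − 3958/16912)·1620000/3958 = 8.9668125 × 10^10.
35–54: 3248²·(1 − 270/3248)·170000/270 = 6.0901203 × 10^9.
18–34: 1024²·(1 − 253/1024)·593300/253 = 1.8514337 × 10^9.
Sum = 9.7609679 × 10^10.
SE = √(9.7609679 × 10^10) = 312430.

312430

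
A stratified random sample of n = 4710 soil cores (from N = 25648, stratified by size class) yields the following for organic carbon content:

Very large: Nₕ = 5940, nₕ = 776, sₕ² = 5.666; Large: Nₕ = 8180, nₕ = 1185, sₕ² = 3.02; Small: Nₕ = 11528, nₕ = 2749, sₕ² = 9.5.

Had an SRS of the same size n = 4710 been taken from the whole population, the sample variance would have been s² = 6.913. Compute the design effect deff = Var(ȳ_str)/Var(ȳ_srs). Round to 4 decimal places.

Var(ȳ_str) = Σ Wₕ²(1−fₕ)sₕ²/nₕ with Wₕ = Nₕ/25648:
  Very large: (5940/25648)²·(1−776/5940)·5.666/776 = 3.4047131 × 10^-4
  Large: (8180/25648)²·(1−1185/8180)·3.02/1185 = 2.2167801 × 10^-4
  Small: (11528/25648)²·(1−2749/11528)·9.5/2749 = 5.3166843 × 10^-4
  → Var(ȳ_str) = 0.0010938178.
Var(ȳ_srs) = (1 − 4710/25648)·6.913/4710 = 0.0011981946.
deff = 0.0010938178 / 0.0011981946 = 0.9129.

0.9129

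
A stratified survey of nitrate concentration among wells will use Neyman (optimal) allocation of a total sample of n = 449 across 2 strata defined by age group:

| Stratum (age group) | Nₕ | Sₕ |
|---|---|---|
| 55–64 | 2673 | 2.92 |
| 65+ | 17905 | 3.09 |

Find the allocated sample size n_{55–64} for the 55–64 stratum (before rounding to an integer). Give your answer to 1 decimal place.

55.5

Neyman allocation: nₕ = n·NₕSₕ / Σⱼ NⱼSⱼ.
Σ NⱼSⱼ = 2673·2.92 + 17905·3.09 = 63131.61.
n_{55–64} = 449·2673·2.92 / 63131.61 = 55.5.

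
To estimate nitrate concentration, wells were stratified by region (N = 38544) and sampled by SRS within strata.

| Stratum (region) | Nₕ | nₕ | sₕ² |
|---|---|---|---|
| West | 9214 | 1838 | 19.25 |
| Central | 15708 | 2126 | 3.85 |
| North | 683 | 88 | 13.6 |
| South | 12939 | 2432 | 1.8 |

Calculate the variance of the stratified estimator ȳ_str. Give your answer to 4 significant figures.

Var(ȳ_str) = Σₕ Wₕ²(1 − fₕ)sₕ²/nₕ with Wₕ = Nₕ/N, N = 38544.
West: Wₕ = 0.23905147; term = 0.23905147²·(1 − 0.19947905)·19.25/1838 = 4.7911611 × 10^-4.
Central: Wₕ = 0.40753425; term = 0.40753425²·(1 − 0.13534505)·3.85/2126 = 2.6005698 × 10^-4.
North: Wₕ = 0.01772001; term = 0.01772001²·(1 − 0.12884334)·13.6/88 = 4.2274681 × 10^-5.
South: Wₕ = 0.33569427; term = 0.33569427²·(1 − 0.18795888)·1.8/2432 = 6.7729024 × 10^-5.
Sum = 8.491768 × 10^-4.

8.492 × 10^-4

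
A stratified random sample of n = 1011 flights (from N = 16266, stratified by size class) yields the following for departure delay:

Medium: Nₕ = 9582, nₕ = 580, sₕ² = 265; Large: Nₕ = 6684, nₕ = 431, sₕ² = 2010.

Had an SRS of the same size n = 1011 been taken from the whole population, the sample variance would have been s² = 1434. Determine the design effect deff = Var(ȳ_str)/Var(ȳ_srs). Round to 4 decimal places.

0.6658

Var(ȳ_str) = Σ Wₕ²(1−fₕ)sₕ²/nₕ with Wₕ = Nₕ/16266:
  Medium: (9582/16266)²·(1−580/9582)·265/580 = 0.14895378
  Large: (6684/16266)²·(1−431/6684)·2010/431 = 0.7366855
  → Var(ȳ_str) = 0.88563928.
Var(ȳ_srs) = (1 − 1011/16266)·1434/1011 = 1.3302383.
deff = 0.88563928 / 1.3302383 = 0.6658.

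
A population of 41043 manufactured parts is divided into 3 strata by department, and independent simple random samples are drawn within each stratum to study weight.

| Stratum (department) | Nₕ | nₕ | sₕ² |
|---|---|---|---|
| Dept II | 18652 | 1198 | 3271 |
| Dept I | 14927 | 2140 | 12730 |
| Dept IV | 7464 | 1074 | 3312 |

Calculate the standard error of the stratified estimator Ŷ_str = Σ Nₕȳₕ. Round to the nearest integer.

46598

Var(Ŷ_str) = Σₕ Nₕ²(1 − fₕ)sₕ²/nₕ.
Dept II: 18652²·(1 − 1198/18652)·3271/1198 = 8.8888199 × 10^8.
Dept I: 14927²·(1 − 2140/14927)·12730/2140 = 1.1354181 × 10^9.
Dept IV: 7464²·(1 − 1074/7464)·3312/1074 = 1.4708166 × 10^8.
Sum = 2.1713818 × 10^9.
SE = √(2.1713818 × 10^9) = 46598.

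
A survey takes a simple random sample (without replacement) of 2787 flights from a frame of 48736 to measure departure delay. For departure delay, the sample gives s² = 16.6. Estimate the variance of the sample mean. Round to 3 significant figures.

Under SRS without replacement, Var(ȳ) = (1 − f)·s²/n with f = n/N = 2787/48736 = 0.05718565.
Var(ȳ) = (1 − 0.05718565)·16.6/2787 = 0.94281435·0.0059562253 = 0.0056156147.

0.00562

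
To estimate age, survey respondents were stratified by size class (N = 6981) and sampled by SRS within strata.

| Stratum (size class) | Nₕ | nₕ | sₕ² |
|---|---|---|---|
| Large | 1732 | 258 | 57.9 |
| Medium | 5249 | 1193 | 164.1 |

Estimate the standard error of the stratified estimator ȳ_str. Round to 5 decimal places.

Var(ȳ_str) = Σₕ Wₕ²(1 − fₕ)sₕ²/nₕ with Wₕ = Nₕ/N, N = 6981.
Large: Wₕ = 0.24810199; term = 0.24810199²·(1 − 0.14896074)·57.9/258 = 0.011756254.
Medium: Wₕ = 0.75189801; term = 0.75189801²·(1 − 0.22728139)·164.1/1193 = 0.060090716.
Sum = 0.07184697.
SE = √(0.07184697) = 0.26804.

0.26804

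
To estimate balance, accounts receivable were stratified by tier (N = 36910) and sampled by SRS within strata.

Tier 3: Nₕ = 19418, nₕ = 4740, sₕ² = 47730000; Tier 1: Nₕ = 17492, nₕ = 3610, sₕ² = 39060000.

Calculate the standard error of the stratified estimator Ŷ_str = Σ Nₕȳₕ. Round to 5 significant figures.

Var(Ŷ_str) = Σₕ Nₕ²(1 − fₕ)sₕ²/nₕ.
Tier 3: 19418²·(1 − 4740/19418)·47730000/4740 = 2.870017 × 10^12.
Tier 1: 17492²·(1 − 3610/17492)·39060000/3610 = 2.6273416 × 10^12.
Sum = 5.4973586 × 10^12.
SE = √(5.4973586 × 10^12) = 2.3446 × 10^6.

2.3446 × 10^6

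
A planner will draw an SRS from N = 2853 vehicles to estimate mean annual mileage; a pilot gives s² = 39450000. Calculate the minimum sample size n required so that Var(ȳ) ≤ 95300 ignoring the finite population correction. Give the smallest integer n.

414

Without fpc, n₀ = s²/D = 39450000/95300 = 413.9559.
Rounding up, n = 414.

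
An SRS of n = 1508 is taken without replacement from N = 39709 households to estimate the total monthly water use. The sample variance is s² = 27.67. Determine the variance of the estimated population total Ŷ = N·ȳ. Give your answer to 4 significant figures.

Var(Ŷ) = N²·Var(ȳ) = N²·(1 − n/N)·s²/n.
f = 1508/39709 = 0.03797628; Var(ȳ) = 0.96202372·27.67/1508 = 0.017651987.
Var(Ŷ) = 39709² · 0.017651987 = 2.7833736 × 10^7.

2.783 × 10^7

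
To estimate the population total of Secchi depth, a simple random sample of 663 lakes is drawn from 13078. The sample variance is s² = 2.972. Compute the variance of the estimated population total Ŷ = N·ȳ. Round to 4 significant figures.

Var(Ŷ) = N²·Var(ȳ) = N²·(1 − n/N)·s²/n.
f = 663/13078 = 0.05069583; Var(ȳ) = 0.94930417·2.972/663 = 0.0042554027.
Var(Ŷ) = 13078² · 0.0042554027 = 727818.9.

727800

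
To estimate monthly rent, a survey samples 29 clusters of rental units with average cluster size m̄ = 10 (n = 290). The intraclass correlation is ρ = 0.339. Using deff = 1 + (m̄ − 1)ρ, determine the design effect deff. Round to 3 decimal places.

4.051

deff = 1 + (10 − 1)·0.339 = 1 + 3.051 = 4.051.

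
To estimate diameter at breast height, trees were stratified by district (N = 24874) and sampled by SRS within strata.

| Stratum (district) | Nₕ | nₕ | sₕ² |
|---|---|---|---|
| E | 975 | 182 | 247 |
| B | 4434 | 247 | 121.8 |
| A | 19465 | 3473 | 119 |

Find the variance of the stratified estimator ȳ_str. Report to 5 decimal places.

0.03373

Var(ȳ_str) = Σₕ Wₕ²(1 − fₕ)sₕ²/nₕ with Wₕ = Nₕ/N, N = 24874.
E: Wₕ = 0.03919756; term = 0.03919756²·(1 − 0.18666667)·247/182 = 0.0016959463.
B: Wₕ = 0.17825842; term = 0.17825842²·(1 − 0.05570591)·121.8/247 = 0.014796457.
A: Wₕ = 0.78254402; term = 0.78254402²·(1 − 0.17842281)·119/3473 = 0.017238843.
Sum = 0.033731246.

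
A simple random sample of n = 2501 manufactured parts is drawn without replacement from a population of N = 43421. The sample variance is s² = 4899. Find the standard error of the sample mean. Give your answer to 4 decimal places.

Under SRS without replacement, Var(ȳ) = (1 − f)·s²/n with f = n/N = 2501/43421 = 0.05759886.
Var(ȳ) = (1 − 0.05759886)·4899/2501 = 0.94240114·1.9588165 = 1.8459909.
SE(ȳ) = √(1.8459909) = 1.3587.

1.3587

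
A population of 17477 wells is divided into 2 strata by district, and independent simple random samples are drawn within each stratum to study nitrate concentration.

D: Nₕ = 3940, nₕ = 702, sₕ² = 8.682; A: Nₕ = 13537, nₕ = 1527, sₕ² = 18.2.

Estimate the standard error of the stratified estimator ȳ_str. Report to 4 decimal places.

0.0828

Var(ȳ_str) = Σₕ Wₕ²(1 − fₕ)sₕ²/nₕ with Wₕ = Nₕ/N, N = 17477.
D: Wₕ = 0.22543915; term = 0.22543915²·(1 − 0.17817259)·8.682/702 = 5.1656142 × 10^-4.
A: Wₕ = 0.77456085; term = 0.77456085²·(1 − 0.11280195)·18.2/1527 = 0.0063440123.
Sum = 0.0068605737.
SE = √(0.0068605737) = 0.0828.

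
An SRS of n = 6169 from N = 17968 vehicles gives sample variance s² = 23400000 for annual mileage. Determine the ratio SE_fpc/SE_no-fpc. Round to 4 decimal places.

f = n/N = 6169/17968 = 0.34333259.
SE_no-fpc = √(s²/n) = 61.58863; SE_fpc = √((1−f)s²/n) = 49.908357.
Ratio = √(1−f) = 0.81035018.

0.8104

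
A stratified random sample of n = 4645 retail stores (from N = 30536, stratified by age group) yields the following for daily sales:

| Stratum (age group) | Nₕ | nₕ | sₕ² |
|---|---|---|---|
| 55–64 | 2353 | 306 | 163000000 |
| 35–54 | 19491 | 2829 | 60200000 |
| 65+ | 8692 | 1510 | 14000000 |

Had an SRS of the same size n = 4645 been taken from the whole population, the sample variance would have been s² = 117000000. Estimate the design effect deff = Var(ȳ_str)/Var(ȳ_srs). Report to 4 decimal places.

Var(ȳ_str) = Σ Wₕ²(1−fₕ)sₕ²/nₕ with Wₕ = Nₕ/30536:
  55–64: (2353/30536)²·(1−306/2353)·163000000/306 = 2751.5769
  35–54: (19491/30536)²·(1−2829/19491)·60200000/2829 = 7411.4042
  65+: (8692/30536)²·(1−1510/8692)·14000000/1510 = 620.71453
  → Var(ȳ_str) = 10783.696.
Var(ȳ_srs) = (1 − 4645/30536)·117000000/4645 = 21356.831.
deff = 10783.696 / 21356.831 = 0.5049.

0.5049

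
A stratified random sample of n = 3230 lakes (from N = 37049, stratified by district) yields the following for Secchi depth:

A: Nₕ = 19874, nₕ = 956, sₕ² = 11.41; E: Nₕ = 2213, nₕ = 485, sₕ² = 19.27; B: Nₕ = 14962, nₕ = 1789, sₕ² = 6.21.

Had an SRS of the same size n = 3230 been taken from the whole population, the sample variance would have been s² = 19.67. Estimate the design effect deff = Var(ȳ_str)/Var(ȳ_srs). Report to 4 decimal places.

Var(ȳ_str) = Σ Wₕ²(1−fₕ)sₕ²/nₕ with Wₕ = Nₕ/37049:
  A: (19874/37049)²·(1−956/19874)·11.41/956 = 0.0032691532
  E: (2213/37049)²·(1−485/2213)·19.27/485 = 1.1069096 × 10^-4
  B: (14962/37049)²·(1−1789/14962)·6.21/1789 = 4.9842822 × 10^-4
  → Var(ȳ_str) = 0.0038782724.
Var(ȳ_srs) = (1 − 3230/37049)·19.67/3230 = 0.0055588648.
deff = 0.0038782724 / 0.0055588648 = 0.6977.

0.6977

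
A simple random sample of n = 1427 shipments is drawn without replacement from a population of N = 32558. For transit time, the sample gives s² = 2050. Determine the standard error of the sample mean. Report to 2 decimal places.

1.17

Under SRS without replacement, Var(ȳ) = (1 − f)·s²/n with f = n/N = 1427/32558 = 0.04382947.
Var(ȳ) = (1 − 0.04382947)·2050/1427 = 0.95617053·1.4365802 = 1.3736157.
SE(ȳ) = √(1.3736157) = 1.17.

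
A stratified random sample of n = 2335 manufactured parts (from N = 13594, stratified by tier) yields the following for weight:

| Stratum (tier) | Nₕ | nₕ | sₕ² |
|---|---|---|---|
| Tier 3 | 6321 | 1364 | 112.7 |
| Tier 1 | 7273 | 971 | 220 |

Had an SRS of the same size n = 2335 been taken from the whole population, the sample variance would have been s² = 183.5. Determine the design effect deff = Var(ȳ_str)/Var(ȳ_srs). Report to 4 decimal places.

1.0786

Var(ȳ_str) = Σ Wₕ²(1−fₕ)sₕ²/nₕ with Wₕ = Nₕ/13594:
  Tier 3: (6321/13594)²·(1−1364/6321)·112.7/1364 = 0.014009406
  Tier 1: (7273/13594)²·(1−971/7273)·220/971 = 0.056195418
  → Var(ȳ_str) = 0.070204824.
Var(ȳ_srs) = (1 − 2335/13594)·183.5/2335 = 0.065088121.
deff = 0.070204824 / 0.065088121 = 1.0786.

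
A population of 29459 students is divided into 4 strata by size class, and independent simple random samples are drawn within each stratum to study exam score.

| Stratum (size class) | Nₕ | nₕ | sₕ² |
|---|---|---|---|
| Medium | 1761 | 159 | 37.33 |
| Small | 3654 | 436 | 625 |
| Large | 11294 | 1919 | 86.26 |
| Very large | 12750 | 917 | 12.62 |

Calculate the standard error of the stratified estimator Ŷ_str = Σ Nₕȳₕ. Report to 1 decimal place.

4935.0

Var(Ŷ_str) = Σₕ Nₕ²(1 − fₕ)sₕ²/nₕ.
Medium: 1761²·(1 − 159/1761)·37.33/159 = 662342.67.
Small: 3654²·(1 − 436/3654)·625/436 = 1.6855751 × 10^7.
Large: 11294²·(1 − 1919/11294)·86.26/1919 = 4.7594146 × 10^6.
Very large: 12750²·(1 − 917/12750)·12.62/917 = 2.0763237 × 10^6.
Sum = 2.4353832 × 10^7.
SE = √(2.4353832 × 10^7) = 4935.0.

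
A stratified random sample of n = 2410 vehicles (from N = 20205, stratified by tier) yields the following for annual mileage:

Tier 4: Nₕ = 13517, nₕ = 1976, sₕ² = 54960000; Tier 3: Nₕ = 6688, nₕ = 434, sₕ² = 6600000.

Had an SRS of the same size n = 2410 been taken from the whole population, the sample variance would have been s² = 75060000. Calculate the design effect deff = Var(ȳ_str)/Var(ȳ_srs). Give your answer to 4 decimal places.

Var(ȳ_str) = Σ Wₕ²(1−fₕ)sₕ²/nₕ with Wₕ = Nₕ/20205:
  Tier 4: (13517/20205)²·(1−1976/13517)·54960000/1976 = 10628.35
  Tier 3: (6688/20205)²·(1−434/6688)·6600000/434 = 1558.0832
  → Var(ȳ_str) = 12186.433.
Var(ȳ_srs) = (1 − 2410/20205)·75060000/2410 = 27430.306.
deff = 12186.433 / 27430.306 = 0.4443.

0.4443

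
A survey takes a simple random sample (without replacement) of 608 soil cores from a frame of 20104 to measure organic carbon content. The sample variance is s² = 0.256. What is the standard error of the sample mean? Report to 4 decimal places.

Under SRS without replacement, Var(ȳ) = (1 − f)·s²/n with f = n/N = 608/20104 = 0.03024274.
Var(ȳ) = (1 − 0.03024274)·0.256/608 = 0.96975726·4.2105263 × 10^-4 = 4.0831885 × 10^-4.
SE(ȳ) = √(4.0831885 × 10^-4) = 0.0202.

0.0202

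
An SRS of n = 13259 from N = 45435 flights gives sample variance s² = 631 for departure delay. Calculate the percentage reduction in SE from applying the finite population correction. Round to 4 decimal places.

15.8468

f = n/N = 13259/45435 = 0.29182348.
SE_no-fpc = √(s²/n) = 0.21815205; SE_fpc = √((1−f)s²/n) = 0.18358198.
Ratio = √(1−f) = 0.84153224. Reduction = 100·(1 − 0.84153224) = 15.8468%.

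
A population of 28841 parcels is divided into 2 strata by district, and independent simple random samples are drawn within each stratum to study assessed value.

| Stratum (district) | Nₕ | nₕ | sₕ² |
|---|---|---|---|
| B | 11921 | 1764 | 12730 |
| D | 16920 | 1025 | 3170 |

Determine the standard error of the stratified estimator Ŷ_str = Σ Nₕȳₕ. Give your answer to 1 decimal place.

41298.3

Var(Ŷ_str) = Σₕ Nₕ²(1 − fₕ)sₕ²/nₕ.
B: 11921²·(1 − 1764/11921)·12730/1764 = 8.737918 × 10^8.
D: 16920²·(1 − 1025/16920)·3170/1025 = 8.3175666 × 10^8.
Sum = 1.7055485 × 10^9.
SE = √(1.7055485 × 10^9) = 41298.3.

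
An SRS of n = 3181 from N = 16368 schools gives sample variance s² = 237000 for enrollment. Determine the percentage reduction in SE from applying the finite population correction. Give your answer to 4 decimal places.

f = n/N = 3181/16368 = 0.19434262.
SE_no-fpc = √(s²/n) = 8.6316205; SE_fpc = √((1−f)s²/n) = 7.7476061.
Ratio = √(1−f) = 0.89758419. Reduction = 100·(1 − 0.89758419) = 10.2416%.

10.2416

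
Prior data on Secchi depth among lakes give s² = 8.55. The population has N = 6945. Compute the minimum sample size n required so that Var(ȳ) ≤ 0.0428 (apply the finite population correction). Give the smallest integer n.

195

Without fpc, n₀ = s²/D = 8.55/0.0428 = 199.7664.
With fpc, (1 − n/N)·s²/n ≤ D requires n ≥ n₀/(1 + n₀/N) = 199.7664/(1 + 199.7664/6945) = 194.1810.
Rounding up, n = 195.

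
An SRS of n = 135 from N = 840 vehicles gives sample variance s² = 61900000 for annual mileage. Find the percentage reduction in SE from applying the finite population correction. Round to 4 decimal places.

8.3875

f = n/N = 135/840 = 0.16071429.
SE_no-fpc = √(s²/n) = 677.13995; SE_fpc = √((1−f)s²/n) = 620.3451.
Ratio = √(1−f) = 0.91612538. Reduction = 100·(1 − 0.91612538) = 8.3875%.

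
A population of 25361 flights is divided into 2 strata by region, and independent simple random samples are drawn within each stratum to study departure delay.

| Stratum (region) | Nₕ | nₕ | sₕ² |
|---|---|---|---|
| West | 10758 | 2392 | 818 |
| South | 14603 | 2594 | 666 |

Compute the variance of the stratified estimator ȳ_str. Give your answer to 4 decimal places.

0.1179

Var(ȳ_str) = Σₕ Wₕ²(1 − fₕ)sₕ²/nₕ with Wₕ = Nₕ/N, N = 25361.
West: Wₕ = 0.42419463; term = 0.42419463²·(1 − 0.22234616)·818/2392 = 0.047852957.
South: Wₕ = 0.57580537; term = 0.57580537²·(1 − 0.17763473)·666/2594 = 0.07000361.
Sum = 0.11785657.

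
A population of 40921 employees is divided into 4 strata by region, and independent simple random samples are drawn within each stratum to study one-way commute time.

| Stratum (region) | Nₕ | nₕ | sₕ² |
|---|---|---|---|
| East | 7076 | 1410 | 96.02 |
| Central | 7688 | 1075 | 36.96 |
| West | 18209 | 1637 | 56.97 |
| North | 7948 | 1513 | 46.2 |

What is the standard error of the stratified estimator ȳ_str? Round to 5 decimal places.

Var(ȳ_str) = Σₕ Wₕ²(1 − fₕ)sₕ²/nₕ with Wₕ = Nₕ/N, N = 40921.
East: Wₕ = 0.17291855; term = 0.17291855²·(1 − 0.19926512)·96.02/1410 = 0.0016304764.
Central: Wₕ = 0.18787420; term = 0.18787420²·(1 − 0.13982830)·36.96/1075 = 0.0010438616.
West: Wₕ = 0.44497935; term = 0.44497935²·(1 − 0.08990060)·56.97/1637 = 0.0062714229.
North: Wₕ = 0.19422790; term = 0.19422790²·(1 − 0.19036236)·46.2/1513 = 9.3264632 × 10^-4.
Sum = 0.0098784072.
SE = √(0.0098784072) = 0.09939.

0.09939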